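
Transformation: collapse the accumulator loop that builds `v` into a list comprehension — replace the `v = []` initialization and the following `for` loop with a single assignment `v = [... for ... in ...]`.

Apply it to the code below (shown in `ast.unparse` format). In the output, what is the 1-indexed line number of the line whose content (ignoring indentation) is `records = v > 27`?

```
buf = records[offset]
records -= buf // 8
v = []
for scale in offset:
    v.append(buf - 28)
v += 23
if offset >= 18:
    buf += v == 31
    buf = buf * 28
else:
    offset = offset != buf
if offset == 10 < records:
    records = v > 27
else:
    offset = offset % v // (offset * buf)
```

11

Transformed code:
buf = records[offset]
records -= buf // 8
v = [buf - 28 for scale in offset]
v += 23
if offset >= 18:
    buf += v == 31
    buf = buf * 28
else:
    offset = offset != buf
if offset == 10 < records:
    records = v > 27
else:
    offset = offset % v // (offset * buf)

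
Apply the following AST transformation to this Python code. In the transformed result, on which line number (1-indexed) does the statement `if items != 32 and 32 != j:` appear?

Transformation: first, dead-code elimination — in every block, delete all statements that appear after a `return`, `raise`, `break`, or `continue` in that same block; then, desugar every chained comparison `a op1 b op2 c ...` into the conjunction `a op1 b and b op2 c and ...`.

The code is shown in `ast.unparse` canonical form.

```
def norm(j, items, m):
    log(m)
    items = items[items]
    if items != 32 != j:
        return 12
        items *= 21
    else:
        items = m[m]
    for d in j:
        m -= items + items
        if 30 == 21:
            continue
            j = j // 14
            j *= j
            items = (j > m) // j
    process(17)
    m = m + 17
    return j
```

Transformed code:
def norm(j, items, m):
    log(m)
    items = items[items]
    if items != 32 and 32 != j:
        return 12
    else:
        items = m[m]
    for d in j:
        m -= items + items
        if 30 == 21:
            continue
    process(17)
    m = m + 17
    return j

4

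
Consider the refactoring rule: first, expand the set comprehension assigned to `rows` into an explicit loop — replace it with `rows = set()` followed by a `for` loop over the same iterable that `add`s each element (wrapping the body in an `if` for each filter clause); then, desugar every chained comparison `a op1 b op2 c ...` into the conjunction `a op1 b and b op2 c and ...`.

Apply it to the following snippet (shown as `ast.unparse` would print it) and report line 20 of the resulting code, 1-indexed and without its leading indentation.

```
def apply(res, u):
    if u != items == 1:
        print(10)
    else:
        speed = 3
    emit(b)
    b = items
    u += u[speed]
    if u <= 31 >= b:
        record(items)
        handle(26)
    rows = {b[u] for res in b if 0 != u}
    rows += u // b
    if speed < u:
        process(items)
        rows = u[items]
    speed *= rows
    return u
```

speed *= rows

Transformed code:
def apply(res, u):
    if u != items and items == 1:
        print(10)
    else:
        speed = 3
    emit(b)
    b = items
    u += u[speed]
    if u <= 31 and 31 >= b:
        record(items)
        handle(26)
    rows = set()
    for res in b:
        if 0 != u:
            rows.add(b[u])
    rows += u // b
    if speed < u:
        process(items)
        rows = u[items]
    speed *= rows
    return u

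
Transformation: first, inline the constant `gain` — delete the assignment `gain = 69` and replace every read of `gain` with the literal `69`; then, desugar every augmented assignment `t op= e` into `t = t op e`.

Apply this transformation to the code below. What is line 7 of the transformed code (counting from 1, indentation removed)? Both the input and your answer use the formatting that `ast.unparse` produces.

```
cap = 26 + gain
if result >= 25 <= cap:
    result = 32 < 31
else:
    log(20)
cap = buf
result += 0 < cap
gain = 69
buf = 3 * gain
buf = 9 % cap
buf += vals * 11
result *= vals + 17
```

result = result + (0 < cap)

Transformed code:
cap = 26 + 69
if result >= 25 <= cap:
    result = 32 < 31
else:
    log(20)
cap = buf
result = result + (0 < cap)
buf = 3 * 69
buf = 9 % cap
buf = buf + vals * 11
result = result * (vals + 17)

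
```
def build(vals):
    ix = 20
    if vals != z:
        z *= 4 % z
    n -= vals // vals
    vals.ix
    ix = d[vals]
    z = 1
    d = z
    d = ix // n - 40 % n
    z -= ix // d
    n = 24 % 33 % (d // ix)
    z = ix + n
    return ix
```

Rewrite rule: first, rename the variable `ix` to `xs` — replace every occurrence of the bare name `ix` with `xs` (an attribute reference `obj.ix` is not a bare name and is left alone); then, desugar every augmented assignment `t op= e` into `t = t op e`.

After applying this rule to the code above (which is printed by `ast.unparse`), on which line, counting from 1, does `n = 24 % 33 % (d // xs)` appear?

12

Transformed code:
def build(vals):
    xs = 20
    if vals != z:
        z = z * (4 % z)
    n = n - vals // vals
    vals.ix
    xs = d[vals]
    z = 1
    d = z
    d = xs // n - 40 % n
    z = z - xs // d
    n = 24 % 33 % (d // xs)
    z = xs + n
    return xs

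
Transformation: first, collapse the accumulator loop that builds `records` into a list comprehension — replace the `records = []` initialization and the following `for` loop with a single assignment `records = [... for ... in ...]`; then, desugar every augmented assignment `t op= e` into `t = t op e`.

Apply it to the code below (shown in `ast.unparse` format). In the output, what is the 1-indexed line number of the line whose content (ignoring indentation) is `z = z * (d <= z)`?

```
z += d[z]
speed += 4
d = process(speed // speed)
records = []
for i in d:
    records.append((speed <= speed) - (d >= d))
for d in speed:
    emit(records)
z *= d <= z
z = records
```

7

Transformed code:
z = z + d[z]
speed = speed + 4
d = process(speed // speed)
records = [(speed <= speed) - (d >= d) for i in d]
for d in speed:
    emit(records)
z = z * (d <= z)
z = records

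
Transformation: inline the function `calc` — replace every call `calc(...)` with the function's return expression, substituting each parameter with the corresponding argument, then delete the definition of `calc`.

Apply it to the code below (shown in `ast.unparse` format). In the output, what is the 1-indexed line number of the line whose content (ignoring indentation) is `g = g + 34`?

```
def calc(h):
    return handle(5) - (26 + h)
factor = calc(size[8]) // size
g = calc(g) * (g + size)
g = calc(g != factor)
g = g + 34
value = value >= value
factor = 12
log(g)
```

Transformed code:
factor = (handle(5) - (26 + size[8])) // size
g = (handle(5) - (26 + g)) * (g + size)
g = handle(5) - (26 + (g != factor))
g = g + 34
value = value >= value
factor = 12
log(g)

4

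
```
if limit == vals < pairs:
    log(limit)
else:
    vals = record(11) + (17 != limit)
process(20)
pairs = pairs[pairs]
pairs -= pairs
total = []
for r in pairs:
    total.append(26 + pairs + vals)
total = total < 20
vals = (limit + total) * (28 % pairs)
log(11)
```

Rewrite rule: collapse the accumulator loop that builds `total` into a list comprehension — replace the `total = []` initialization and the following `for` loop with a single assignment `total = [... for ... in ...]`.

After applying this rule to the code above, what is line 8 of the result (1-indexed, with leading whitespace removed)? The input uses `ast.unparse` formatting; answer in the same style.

total = [26 + pairs + vals for r in pairs]

Transformed code:
if limit == vals < pairs:
    log(limit)
else:
    vals = record(11) + (17 != limit)
process(20)
pairs = pairs[pairs]
pairs -= pairs
total = [26 + pairs + vals for r in pairs]
total = total < 20
vals = (limit + total) * (28 % pairs)
log(11)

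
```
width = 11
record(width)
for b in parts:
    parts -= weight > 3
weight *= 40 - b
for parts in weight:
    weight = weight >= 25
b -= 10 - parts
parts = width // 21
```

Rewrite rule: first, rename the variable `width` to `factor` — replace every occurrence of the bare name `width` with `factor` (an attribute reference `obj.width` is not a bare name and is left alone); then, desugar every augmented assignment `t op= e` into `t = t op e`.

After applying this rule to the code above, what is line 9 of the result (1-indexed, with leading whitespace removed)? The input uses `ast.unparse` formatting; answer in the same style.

Transformed code:
factor = 11
record(factor)
for b in parts:
    parts = parts - (weight > 3)
weight = weight * (40 - b)
for parts in weight:
    weight = weight >= 25
b = b - (10 - parts)
parts = factor // 21

parts = factor // 21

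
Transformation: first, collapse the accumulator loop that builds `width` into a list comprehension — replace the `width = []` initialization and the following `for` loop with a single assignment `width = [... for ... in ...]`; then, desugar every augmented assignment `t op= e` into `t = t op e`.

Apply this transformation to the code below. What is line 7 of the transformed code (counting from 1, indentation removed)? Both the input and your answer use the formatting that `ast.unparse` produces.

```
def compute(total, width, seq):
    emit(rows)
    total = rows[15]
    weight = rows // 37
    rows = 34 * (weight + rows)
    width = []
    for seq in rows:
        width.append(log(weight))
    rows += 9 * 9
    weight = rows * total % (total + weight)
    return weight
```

Transformed code:
def compute(total, width, seq):
    emit(rows)
    total = rows[15]
    weight = rows // 37
    rows = 34 * (weight + rows)
    width = [log(weight) for seq in rows]
    rows = rows + 9 * 9
    weight = rows * total % (total + weight)
    return weight

rows = rows + 9 * 9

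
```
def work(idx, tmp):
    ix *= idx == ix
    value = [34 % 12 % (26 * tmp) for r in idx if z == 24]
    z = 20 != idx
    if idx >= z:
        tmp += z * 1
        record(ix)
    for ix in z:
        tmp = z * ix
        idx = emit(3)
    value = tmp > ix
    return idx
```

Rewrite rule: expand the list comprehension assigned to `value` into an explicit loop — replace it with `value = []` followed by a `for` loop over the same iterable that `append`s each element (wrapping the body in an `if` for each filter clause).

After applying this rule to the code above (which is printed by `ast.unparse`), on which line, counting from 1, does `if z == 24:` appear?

5

Transformed code:
def work(idx, tmp):
    ix *= idx == ix
    value = []
    for r in idx:
        if z == 24:
            value.append(34 % 12 % (26 * tmp))
    z = 20 != idx
    if idx >= z:
        tmp += z * 1
        record(ix)
    for ix in z:
        tmp = z * ix
        idx = emit(3)
    value = tmp > ix
    return idx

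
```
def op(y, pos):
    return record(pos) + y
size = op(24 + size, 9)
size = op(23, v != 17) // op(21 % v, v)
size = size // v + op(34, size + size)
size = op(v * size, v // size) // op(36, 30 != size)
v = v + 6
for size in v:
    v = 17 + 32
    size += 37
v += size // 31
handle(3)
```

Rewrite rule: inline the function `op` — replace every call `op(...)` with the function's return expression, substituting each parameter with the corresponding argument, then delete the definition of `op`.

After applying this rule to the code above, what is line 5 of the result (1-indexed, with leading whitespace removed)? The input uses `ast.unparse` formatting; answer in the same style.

Transformed code:
size = record(9) + (24 + size)
size = (record(v != 17) + 23) // (record(v) + 21 % v)
size = size // v + (record(size + size) + 34)
size = (record(v // size) + v * size) // (record(30 != size) + 36)
v = v + 6
for size in v:
    v = 17 + 32
    size += 37
v += size // 31
handle(3)

v = v + 6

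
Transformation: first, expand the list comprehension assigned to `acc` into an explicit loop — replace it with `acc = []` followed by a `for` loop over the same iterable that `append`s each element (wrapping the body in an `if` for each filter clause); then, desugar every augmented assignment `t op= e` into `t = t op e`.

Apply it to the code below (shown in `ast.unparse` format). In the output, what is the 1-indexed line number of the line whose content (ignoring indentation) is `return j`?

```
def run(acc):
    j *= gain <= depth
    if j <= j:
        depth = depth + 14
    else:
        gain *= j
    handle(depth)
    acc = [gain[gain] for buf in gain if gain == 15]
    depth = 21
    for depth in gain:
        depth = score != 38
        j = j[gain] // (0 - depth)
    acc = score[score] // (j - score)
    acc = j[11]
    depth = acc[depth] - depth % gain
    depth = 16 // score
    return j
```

20

Transformed code:
def run(acc):
    j = j * (gain <= depth)
    if j <= j:
        depth = depth + 14
    else:
        gain = gain * j
    handle(depth)
    acc = []
    for buf in gain:
        if gain == 15:
            acc.append(gain[gain])
    depth = 21
    for depth in gain:
        depth = score != 38
        j = j[gain] // (0 - depth)
    acc = score[score] // (j - score)
    acc = j[11]
    depth = acc[depth] - depth % gain
    depth = 16 // score
    return j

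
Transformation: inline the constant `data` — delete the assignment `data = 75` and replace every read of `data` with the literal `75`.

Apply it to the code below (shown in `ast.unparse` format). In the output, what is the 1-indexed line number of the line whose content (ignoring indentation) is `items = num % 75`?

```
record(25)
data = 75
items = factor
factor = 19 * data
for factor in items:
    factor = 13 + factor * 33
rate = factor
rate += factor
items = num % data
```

8

Transformed code:
record(25)
items = factor
factor = 19 * 75
for factor in items:
    factor = 13 + factor * 33
rate = factor
rate += factor
items = num % 75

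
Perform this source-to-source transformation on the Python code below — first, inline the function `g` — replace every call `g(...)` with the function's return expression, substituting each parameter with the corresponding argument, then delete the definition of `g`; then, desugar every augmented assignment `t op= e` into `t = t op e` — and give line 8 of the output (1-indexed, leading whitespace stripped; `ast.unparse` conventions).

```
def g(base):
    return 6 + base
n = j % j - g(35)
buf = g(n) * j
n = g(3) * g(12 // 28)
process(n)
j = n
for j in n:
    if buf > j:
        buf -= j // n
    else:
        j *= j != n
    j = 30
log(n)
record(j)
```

Transformed code:
n = j % j - (6 + 35)
buf = (6 + n) * j
n = (6 + 3) * (6 + 12 // 28)
process(n)
j = n
for j in n:
    if buf > j:
        buf = buf - j // n
    else:
        j = j * (j != n)
    j = 30
log(n)
record(j)

buf = buf - j // n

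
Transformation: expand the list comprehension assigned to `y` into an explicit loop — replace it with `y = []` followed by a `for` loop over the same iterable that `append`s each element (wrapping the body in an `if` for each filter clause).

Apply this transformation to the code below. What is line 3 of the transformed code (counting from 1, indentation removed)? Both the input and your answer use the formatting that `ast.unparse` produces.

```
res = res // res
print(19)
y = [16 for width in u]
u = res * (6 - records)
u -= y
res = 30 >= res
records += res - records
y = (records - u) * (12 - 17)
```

Transformed code:
res = res // res
print(19)
y = []
for width in u:
    y.append(16)
u = res * (6 - records)
u -= y
res = 30 >= res
records += res - records
y = (records - u) * (12 - 17)

y = []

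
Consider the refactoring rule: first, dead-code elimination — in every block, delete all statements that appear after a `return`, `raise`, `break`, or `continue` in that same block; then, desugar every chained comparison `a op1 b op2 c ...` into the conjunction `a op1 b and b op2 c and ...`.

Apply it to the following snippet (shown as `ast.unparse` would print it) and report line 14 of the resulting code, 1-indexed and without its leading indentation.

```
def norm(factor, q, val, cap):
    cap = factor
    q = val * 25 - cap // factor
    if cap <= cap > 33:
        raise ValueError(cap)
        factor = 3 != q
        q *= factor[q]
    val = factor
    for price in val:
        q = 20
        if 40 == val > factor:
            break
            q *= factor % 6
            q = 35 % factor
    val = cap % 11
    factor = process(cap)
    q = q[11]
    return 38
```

Transformed code:
def norm(factor, q, val, cap):
    cap = factor
    q = val * 25 - cap // factor
    if cap <= cap and cap > 33:
        raise ValueError(cap)
    val = factor
    for price in val:
        q = 20
        if 40 == val and val > factor:
            break
    val = cap % 11
    factor = process(cap)
    q = q[11]
    return 38

return 38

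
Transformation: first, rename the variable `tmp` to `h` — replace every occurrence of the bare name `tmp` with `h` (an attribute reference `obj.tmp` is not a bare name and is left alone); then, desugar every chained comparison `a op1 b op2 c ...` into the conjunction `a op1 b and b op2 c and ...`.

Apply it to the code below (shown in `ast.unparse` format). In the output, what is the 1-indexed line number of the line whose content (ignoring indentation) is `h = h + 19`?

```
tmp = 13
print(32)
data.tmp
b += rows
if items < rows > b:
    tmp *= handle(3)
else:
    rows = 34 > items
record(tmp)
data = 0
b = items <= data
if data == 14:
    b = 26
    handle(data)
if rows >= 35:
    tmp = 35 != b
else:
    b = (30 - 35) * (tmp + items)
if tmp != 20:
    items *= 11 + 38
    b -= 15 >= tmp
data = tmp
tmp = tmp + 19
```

Transformed code:
h = 13
print(32)
data.tmp
b += rows
if items < rows and rows > b:
    h *= handle(3)
else:
    rows = 34 > items
record(h)
data = 0
b = items <= data
if data == 14:
    b = 26
    handle(data)
if rows >= 35:
    h = 35 != b
else:
    b = (30 - 35) * (h + items)
if h != 20:
    items *= 11 + 38
    b -= 15 >= h
data = h
h = h + 19

23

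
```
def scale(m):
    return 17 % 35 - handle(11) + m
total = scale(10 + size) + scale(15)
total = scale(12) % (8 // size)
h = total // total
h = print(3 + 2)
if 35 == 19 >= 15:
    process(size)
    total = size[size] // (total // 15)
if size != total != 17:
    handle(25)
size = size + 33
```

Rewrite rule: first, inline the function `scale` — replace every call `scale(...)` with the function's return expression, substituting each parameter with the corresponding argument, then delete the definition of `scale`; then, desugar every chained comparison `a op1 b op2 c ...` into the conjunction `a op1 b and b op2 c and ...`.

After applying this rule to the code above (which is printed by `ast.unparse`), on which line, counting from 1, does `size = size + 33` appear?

10

Transformed code:
total = 17 % 35 - handle(11) + (10 + size) + (17 % 35 - handle(11) + 15)
total = (17 % 35 - handle(11) + 12) % (8 // size)
h = total // total
h = print(3 + 2)
if 35 == 19 and 19 >= 15:
    process(size)
    total = size[size] // (total // 15)
if size != total and total != 17:
    handle(25)
size = size + 33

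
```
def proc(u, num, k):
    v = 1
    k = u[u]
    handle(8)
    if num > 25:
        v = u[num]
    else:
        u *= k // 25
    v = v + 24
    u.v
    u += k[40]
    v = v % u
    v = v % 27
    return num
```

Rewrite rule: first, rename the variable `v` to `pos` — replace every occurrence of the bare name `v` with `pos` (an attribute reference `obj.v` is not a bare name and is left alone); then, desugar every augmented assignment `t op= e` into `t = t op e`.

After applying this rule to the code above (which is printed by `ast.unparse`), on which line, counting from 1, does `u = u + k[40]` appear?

Transformed code:
def proc(u, num, k):
    pos = 1
    k = u[u]
    handle(8)
    if num > 25:
        pos = u[num]
    else:
        u = u * (k // 25)
    pos = pos + 24
    u.v
    u = u + k[40]
    pos = pos % u
    pos = pos % 27
    return num

11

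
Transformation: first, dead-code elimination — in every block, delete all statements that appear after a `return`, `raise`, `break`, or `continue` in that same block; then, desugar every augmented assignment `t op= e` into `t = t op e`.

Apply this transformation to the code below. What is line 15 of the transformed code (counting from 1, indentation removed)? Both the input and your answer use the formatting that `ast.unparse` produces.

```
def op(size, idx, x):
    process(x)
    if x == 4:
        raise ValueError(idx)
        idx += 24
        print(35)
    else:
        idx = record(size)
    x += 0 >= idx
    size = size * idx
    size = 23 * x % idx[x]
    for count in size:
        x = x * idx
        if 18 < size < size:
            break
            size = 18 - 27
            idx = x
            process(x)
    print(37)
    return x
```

Transformed code:
def op(size, idx, x):
    process(x)
    if x == 4:
        raise ValueError(idx)
    else:
        idx = record(size)
    x = x + (0 >= idx)
    size = size * idx
    size = 23 * x % idx[x]
    for count in size:
        x = x * idx
        if 18 < size < size:
            break
    print(37)
    return x

return x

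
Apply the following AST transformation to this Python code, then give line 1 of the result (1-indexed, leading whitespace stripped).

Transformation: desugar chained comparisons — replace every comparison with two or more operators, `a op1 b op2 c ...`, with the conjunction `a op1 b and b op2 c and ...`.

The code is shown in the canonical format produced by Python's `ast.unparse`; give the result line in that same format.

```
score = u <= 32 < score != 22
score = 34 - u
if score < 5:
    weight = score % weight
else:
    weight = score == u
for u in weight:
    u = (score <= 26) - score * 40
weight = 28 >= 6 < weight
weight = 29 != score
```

Transformed code:
score = u <= 32 and 32 < score and (score != 22)
score = 34 - u
if score < 5:
    weight = score % weight
else:
    weight = score == u
for u in weight:
    u = (score <= 26) - score * 40
weight = 28 >= 6 and 6 < weight
weight = 29 != score

score = u <= 32 and 32 < score and (score != 22)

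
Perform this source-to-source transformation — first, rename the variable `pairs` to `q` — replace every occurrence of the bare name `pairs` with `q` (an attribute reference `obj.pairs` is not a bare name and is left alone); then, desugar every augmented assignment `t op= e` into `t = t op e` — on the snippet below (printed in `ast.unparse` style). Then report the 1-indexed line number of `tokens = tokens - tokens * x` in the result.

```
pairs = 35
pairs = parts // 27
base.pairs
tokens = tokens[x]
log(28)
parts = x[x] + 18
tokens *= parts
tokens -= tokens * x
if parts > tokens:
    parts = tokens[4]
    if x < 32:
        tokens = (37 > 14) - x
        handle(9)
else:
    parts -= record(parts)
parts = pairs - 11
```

Transformed code:
q = 35
q = parts // 27
base.pairs
tokens = tokens[x]
log(28)
parts = x[x] + 18
tokens = tokens * parts
tokens = tokens - tokens * x
if parts > tokens:
    parts = tokens[4]
    if x < 32:
        tokens = (37 > 14) - x
        handle(9)
else:
    parts = parts - record(parts)
parts = q - 11

8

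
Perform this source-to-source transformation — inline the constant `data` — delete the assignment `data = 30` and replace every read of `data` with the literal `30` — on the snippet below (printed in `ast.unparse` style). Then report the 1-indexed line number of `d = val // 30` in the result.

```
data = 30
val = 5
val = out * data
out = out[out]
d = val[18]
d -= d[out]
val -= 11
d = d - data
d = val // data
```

8

Transformed code:
val = 5
val = out * 30
out = out[out]
d = val[18]
d -= d[out]
val -= 11
d = d - 30
d = val // 30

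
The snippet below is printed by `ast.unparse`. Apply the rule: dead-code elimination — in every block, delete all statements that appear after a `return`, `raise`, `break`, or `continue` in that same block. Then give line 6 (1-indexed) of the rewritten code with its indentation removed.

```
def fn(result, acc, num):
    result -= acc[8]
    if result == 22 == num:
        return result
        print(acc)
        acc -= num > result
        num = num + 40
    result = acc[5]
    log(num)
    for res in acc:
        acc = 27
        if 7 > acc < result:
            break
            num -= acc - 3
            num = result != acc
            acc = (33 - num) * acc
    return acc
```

log(num)

Transformed code:
def fn(result, acc, num):
    result -= acc[8]
    if result == 22 == num:
        return result
    result = acc[5]
    log(num)
    for res in acc:
        acc = 27
        if 7 > acc < result:
            break
    return acc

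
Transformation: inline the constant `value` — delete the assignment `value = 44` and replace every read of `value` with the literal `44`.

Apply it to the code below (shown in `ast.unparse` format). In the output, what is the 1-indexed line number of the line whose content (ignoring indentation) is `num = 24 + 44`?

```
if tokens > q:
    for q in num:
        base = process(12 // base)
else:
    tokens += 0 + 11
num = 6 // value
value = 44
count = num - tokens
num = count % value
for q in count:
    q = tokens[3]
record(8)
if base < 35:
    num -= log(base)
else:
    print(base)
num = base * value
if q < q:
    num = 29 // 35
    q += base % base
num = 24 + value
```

Transformed code:
if tokens > q:
    for q in num:
        base = process(12 // base)
else:
    tokens += 0 + 11
num = 6 // 44
count = num - tokens
num = count % 44
for q in count:
    q = tokens[3]
record(8)
if base < 35:
    num -= log(base)
else:
    print(base)
num = base * 44
if q < q:
    num = 29 // 35
    q += base % base
num = 24 + 44

20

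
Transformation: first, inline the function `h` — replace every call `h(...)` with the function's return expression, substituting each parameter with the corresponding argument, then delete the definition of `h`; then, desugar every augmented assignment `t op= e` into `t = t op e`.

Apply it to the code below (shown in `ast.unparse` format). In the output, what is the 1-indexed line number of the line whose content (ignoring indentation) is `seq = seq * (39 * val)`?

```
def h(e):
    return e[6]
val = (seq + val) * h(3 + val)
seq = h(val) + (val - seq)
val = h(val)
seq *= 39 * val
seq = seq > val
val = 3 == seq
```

Transformed code:
val = (seq + val) * (3 + val)[6]
seq = val[6] + (val - seq)
val = val[6]
seq = seq * (39 * val)
seq = seq > val
val = 3 == seq

4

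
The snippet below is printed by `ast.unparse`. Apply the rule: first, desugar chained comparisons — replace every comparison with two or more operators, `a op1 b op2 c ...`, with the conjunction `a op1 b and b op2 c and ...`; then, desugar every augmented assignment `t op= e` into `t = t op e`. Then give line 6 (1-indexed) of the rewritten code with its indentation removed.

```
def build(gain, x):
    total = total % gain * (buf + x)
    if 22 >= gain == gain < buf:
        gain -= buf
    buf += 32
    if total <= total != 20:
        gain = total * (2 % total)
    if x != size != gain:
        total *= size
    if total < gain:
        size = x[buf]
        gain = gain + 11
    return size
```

Transformed code:
def build(gain, x):
    total = total % gain * (buf + x)
    if 22 >= gain and gain == gain and (gain < buf):
        gain = gain - buf
    buf = buf + 32
    if total <= total and total != 20:
        gain = total * (2 % total)
    if x != size and size != gain:
        total = total * size
    if total < gain:
        size = x[buf]
        gain = gain + 11
    return size

if total <= total and total != 20:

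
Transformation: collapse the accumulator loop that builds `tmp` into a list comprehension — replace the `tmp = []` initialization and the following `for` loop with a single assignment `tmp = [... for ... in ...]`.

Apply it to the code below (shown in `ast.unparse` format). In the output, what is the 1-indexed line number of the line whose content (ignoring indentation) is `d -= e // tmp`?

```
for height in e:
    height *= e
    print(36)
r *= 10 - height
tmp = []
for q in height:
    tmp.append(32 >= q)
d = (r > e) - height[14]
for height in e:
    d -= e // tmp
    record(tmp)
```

8

Transformed code:
for height in e:
    height *= e
    print(36)
r *= 10 - height
tmp = [32 >= q for q in height]
d = (r > e) - height[14]
for height in e:
    d -= e // tmp
    record(tmp)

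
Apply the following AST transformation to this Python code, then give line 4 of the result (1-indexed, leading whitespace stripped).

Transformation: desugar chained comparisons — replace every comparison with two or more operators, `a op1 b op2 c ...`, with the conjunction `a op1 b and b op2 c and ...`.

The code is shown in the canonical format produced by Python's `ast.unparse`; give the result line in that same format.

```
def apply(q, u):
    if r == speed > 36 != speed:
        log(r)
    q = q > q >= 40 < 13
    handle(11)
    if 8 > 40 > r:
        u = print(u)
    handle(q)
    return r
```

q = q > q and q >= 40 and (40 < 13)

Transformed code:
def apply(q, u):
    if r == speed and speed > 36 and (36 != speed):
        log(r)
    q = q > q and q >= 40 and (40 < 13)
    handle(11)
    if 8 > 40 and 40 > r:
        u = print(u)
    handle(q)
    return r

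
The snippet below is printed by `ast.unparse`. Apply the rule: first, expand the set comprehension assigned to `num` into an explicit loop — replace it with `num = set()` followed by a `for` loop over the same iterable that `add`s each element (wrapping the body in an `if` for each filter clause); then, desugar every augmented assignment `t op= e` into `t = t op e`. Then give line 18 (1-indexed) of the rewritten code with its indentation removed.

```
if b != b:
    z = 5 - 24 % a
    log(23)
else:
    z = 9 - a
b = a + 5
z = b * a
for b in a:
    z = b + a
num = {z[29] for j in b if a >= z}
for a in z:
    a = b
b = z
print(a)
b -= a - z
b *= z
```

Transformed code:
if b != b:
    z = 5 - 24 % a
    log(23)
else:
    z = 9 - a
b = a + 5
z = b * a
for b in a:
    z = b + a
num = set()
for j in b:
    if a >= z:
        num.add(z[29])
for a in z:
    a = b
b = z
print(a)
b = b - (a - z)
b = b * z

b = b - (a - z)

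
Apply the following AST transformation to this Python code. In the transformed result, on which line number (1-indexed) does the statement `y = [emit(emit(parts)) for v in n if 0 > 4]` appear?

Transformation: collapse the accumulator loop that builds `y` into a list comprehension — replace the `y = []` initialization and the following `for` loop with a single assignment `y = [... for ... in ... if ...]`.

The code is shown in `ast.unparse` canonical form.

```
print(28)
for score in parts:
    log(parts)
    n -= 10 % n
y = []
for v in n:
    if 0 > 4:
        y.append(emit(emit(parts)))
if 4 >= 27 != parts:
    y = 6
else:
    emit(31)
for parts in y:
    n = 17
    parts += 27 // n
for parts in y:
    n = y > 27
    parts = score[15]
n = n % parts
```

Transformed code:
print(28)
for score in parts:
    log(parts)
    n -= 10 % n
y = [emit(emit(parts)) for v in n if 0 > 4]
if 4 >= 27 != parts:
    y = 6
else:
    emit(31)
for parts in y:
    n = 17
    parts += 27 // n
for parts in y:
    n = y > 27
    parts = score[15]
n = n % parts

5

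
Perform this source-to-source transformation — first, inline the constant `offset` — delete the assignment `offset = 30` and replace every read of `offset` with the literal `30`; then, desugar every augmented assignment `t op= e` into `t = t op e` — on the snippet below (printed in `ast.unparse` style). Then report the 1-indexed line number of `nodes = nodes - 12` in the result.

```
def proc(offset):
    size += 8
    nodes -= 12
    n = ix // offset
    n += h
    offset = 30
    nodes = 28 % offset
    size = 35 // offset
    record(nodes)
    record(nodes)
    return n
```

3

Transformed code:
def proc(offset):
    size = size + 8
    nodes = nodes - 12
    n = ix // 30
    n = n + h
    nodes = 28 % 30
    size = 35 // 30
    record(nodes)
    record(nodes)
    return n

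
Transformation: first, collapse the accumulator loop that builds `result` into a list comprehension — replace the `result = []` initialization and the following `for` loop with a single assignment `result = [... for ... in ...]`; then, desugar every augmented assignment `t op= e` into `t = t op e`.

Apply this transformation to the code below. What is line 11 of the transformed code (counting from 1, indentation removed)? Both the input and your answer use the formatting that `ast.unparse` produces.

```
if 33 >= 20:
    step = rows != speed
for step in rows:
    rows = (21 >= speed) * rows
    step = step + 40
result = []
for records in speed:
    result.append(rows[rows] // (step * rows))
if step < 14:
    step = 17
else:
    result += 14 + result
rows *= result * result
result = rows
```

Transformed code:
if 33 >= 20:
    step = rows != speed
for step in rows:
    rows = (21 >= speed) * rows
    step = step + 40
result = [rows[rows] // (step * rows) for records in speed]
if step < 14:
    step = 17
else:
    result = result + (14 + result)
rows = rows * (result * result)
result = rows

rows = rows * (result * result)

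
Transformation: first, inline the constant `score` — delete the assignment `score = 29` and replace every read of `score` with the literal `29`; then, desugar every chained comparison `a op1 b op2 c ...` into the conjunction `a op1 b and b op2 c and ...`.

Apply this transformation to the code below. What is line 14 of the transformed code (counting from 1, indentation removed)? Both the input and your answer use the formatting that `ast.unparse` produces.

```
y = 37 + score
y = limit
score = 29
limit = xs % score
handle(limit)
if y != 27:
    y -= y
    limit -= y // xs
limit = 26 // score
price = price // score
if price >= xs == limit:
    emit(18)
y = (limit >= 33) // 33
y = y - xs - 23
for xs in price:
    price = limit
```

Transformed code:
y = 37 + 29
y = limit
limit = xs % 29
handle(limit)
if y != 27:
    y -= y
    limit -= y // xs
limit = 26 // 29
price = price // 29
if price >= xs and xs == limit:
    emit(18)
y = (limit >= 33) // 33
y = y - xs - 23
for xs in price:
    price = limit

for xs in price:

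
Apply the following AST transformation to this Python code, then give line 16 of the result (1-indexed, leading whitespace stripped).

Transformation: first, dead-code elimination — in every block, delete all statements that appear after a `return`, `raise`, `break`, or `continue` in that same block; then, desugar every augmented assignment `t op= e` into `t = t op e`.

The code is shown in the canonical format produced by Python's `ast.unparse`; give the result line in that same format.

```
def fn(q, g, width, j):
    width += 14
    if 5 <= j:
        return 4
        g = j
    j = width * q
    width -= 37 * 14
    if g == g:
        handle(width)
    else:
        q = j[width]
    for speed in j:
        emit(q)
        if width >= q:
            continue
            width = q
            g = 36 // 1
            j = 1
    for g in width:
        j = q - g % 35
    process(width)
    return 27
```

Transformed code:
def fn(q, g, width, j):
    width = width + 14
    if 5 <= j:
        return 4
    j = width * q
    width = width - 37 * 14
    if g == g:
        handle(width)
    else:
        q = j[width]
    for speed in j:
        emit(q)
        if width >= q:
            continue
    for g in width:
        j = q - g % 35
    process(width)
    return 27

j = q - g % 35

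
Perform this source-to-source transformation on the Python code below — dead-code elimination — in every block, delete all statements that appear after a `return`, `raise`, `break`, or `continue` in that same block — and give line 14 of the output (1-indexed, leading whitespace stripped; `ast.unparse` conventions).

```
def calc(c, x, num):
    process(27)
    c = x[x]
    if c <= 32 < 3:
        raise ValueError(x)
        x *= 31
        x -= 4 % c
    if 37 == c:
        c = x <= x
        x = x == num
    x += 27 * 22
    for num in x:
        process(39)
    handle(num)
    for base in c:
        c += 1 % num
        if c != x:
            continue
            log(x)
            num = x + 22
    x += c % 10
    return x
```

Transformed code:
def calc(c, x, num):
    process(27)
    c = x[x]
    if c <= 32 < 3:
        raise ValueError(x)
    if 37 == c:
        c = x <= x
        x = x == num
    x += 27 * 22
    for num in x:
        process(39)
    handle(num)
    for base in c:
        c += 1 % num
        if c != x:
            continue
    x += c % 10
    return x

c += 1 % num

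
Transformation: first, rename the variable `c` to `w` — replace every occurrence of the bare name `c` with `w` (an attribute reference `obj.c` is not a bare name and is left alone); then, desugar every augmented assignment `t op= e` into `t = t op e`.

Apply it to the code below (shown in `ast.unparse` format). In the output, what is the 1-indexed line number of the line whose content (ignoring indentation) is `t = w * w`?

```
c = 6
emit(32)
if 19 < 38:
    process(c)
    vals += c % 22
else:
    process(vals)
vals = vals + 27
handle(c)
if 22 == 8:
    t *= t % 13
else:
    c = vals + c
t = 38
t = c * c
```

Transformed code:
w = 6
emit(32)
if 19 < 38:
    process(w)
    vals = vals + w % 22
else:
    process(vals)
vals = vals + 27
handle(w)
if 22 == 8:
    t = t * (t % 13)
else:
    w = vals + w
t = 38
t = w * w

15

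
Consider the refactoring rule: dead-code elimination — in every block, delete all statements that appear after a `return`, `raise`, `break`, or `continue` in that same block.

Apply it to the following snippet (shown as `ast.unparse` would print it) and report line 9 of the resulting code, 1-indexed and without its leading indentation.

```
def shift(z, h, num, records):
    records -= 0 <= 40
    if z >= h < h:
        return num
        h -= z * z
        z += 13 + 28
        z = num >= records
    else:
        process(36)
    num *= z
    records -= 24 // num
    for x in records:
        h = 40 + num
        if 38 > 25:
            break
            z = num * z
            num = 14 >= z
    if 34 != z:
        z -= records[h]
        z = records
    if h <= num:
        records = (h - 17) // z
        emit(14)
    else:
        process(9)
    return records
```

Transformed code:
def shift(z, h, num, records):
    records -= 0 <= 40
    if z >= h < h:
        return num
    else:
        process(36)
    num *= z
    records -= 24 // num
    for x in records:
        h = 40 + num
        if 38 > 25:
            break
    if 34 != z:
        z -= records[h]
        z = records
    if h <= num:
        records = (h - 17) // z
        emit(14)
    else:
        process(9)
    return records

for x in records:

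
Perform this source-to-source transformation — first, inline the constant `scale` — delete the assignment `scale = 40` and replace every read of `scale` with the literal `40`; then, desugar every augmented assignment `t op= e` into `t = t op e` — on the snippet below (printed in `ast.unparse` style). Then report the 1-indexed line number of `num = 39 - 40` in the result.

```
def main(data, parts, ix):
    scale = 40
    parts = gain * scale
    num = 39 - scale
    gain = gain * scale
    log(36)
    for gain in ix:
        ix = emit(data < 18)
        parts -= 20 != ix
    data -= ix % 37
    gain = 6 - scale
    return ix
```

Transformed code:
def main(data, parts, ix):
    parts = gain * 40
    num = 39 - 40
    gain = gain * 40
    log(36)
    for gain in ix:
        ix = emit(data < 18)
        parts = parts - (20 != ix)
    data = data - ix % 37
    gain = 6 - 40
    return ix

3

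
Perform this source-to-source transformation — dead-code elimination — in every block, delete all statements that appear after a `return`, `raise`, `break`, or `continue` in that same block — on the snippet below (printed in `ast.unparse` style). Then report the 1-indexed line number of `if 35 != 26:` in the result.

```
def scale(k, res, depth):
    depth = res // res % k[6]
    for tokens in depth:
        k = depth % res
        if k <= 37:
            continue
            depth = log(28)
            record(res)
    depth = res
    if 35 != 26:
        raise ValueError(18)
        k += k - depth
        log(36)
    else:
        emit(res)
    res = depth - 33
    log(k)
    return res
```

Transformed code:
def scale(k, res, depth):
    depth = res // res % k[6]
    for tokens in depth:
        k = depth % res
        if k <= 37:
            continue
    depth = res
    if 35 != 26:
        raise ValueError(18)
    else:
        emit(res)
    res = depth - 33
    log(k)
    return res

8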